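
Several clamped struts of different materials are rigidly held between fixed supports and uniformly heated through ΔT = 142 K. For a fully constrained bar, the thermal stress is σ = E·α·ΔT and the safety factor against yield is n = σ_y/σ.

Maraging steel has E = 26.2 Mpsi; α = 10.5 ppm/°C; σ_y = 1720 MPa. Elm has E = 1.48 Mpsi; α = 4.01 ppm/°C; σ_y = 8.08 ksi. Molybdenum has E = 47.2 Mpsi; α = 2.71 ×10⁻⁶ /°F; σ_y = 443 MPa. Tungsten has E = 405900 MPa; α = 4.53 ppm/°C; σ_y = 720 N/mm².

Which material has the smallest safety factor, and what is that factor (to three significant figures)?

Converting E to GPa, α to ×10⁻⁶/K, σ_y to MPa, then σ and n for each:
  maraging steel: E = 180.6, α = 10.5, σ_y = 1720 → σ = 269 MPa, n = 6.39
  elm: E = 10.20, α = 4.01, σ_y = 55.71 → σ = 5.81 MPa, n = 9.59
  molybdenum: E = 325.4, α = 4.88, σ_y = 443.0 → σ = 225 MPa, n = 1.97
  tungsten: E = 405.9, α = 4.53, σ_y = 720.0 → σ = 261 MPa, n = 2.76
Smallest n: molybdenum with n = 1.97.

molybdenum, n = 1.97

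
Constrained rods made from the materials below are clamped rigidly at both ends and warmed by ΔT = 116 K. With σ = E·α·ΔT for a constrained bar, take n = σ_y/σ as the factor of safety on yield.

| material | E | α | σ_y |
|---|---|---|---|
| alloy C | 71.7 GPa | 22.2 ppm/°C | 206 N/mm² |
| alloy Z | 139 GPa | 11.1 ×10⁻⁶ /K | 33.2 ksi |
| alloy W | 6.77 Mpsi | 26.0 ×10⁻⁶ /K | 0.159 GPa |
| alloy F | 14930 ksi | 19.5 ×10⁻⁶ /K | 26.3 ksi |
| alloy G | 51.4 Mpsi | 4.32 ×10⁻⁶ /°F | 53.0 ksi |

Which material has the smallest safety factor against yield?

In consistent units (E in GPa, α in ×10⁻⁶/K, σ_y in MPa):
  alloy C: E = 71.70, α = 22.2, σ_y = 206.0 → σ = 185 MPa, n = 1.12
  alloy Z: E = 139.0, α = 11.1, σ_y = 228.9 → σ = 179 MPa, n = 1.28
  alloy W: E = 46.68, α = 26.0, σ_y = 159.0 → σ = 141 MPa, n = 1.13
  alloy F: E = 102.9, α = 19.5, σ_y = 181.3 → σ = 233 MPa, n = 0.779
  alloy G: E = 354.4, α = 7.78, σ_y = 365.4 → σ = 320 MPa, n = 1.14
Alloy F has the lowest safety factor, n = 0.779.

alloy F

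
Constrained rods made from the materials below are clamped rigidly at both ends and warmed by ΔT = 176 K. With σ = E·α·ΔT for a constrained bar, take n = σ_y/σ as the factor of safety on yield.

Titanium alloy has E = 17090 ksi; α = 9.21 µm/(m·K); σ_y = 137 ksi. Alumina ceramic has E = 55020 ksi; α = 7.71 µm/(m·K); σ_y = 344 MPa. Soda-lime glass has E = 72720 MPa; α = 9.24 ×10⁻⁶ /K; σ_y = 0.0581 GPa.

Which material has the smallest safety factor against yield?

With everything in SI (GPa, ×10⁻⁶/K, MPa):
  titanium alloy: E = 117.8, α = 9.21, σ_y = 944.6 → σ = 191 MPa, n = 4.95
  alumina ceramic: E = 379.3, α = 7.71, σ_y = 344.0 → σ = 515 MPa, n = 0.668
  soda-lime glass: E = 72.72, α = 9.24, σ_y = 58.10 → σ = 118 MPa, n = 0.491
Soda-lime glass has the lowest safety factor, n = 0.491.

soda-lime glass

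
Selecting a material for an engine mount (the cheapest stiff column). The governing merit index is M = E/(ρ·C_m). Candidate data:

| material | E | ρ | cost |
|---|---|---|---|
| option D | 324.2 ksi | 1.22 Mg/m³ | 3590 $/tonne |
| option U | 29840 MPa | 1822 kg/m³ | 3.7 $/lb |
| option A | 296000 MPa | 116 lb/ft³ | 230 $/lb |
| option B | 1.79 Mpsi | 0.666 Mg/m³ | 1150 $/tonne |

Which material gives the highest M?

Convert each candidate to consistent units, then evaluate M:
  option D: E = 2.235 GPa, ρ = 1220 kg/m³, cost = 3.590 $/kg
  option U: E = 29.84 GPa, ρ = 1822 kg/m³, cost = 8.157 $/kg
  option A: E = 296.0 GPa, ρ = 1858 kg/m³, cost = 507.1 $/kg
  option B: E = 12.34 GPa, ρ = 666.0 kg/m³, cost = 1.150 $/kg
  option B: M = 16.1 MN·m per $
  option U: M = 2.01 MN·m per $
  option D: M = 0.510 MN·m per $
  option A: M = 0.314 MN·m per $
The maximum is for option B.

option B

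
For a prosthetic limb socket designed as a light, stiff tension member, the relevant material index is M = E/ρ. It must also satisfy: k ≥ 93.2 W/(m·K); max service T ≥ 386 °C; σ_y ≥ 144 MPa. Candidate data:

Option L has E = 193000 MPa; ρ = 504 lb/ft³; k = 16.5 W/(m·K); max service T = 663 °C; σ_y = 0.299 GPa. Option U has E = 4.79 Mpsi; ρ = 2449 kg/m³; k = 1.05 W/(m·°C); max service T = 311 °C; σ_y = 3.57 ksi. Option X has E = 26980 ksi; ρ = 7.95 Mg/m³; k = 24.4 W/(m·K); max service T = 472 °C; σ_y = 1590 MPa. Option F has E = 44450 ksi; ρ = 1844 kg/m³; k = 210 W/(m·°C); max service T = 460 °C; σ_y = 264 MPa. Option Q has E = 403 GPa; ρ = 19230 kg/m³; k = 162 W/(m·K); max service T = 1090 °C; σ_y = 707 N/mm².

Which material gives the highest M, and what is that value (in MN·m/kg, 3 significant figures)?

option F, M = 166 MN·m/kg

Screen on constraints: k ≥ 93.2 W/(m·K); max service T ≥ 386 °C; σ_y ≥ 144 MPa. Survivors: option F, option Q.
Putting every candidate on a common basis:
  option F: E = 306.5 GPa, ρ = 1844 kg/m³
  option Q: E = 403.0 GPa, ρ = 19230 kg/m³
  option F: M = 166 MN·m/kg
  option Q: M = 21.0 MN·m/kg
Highest index: option F.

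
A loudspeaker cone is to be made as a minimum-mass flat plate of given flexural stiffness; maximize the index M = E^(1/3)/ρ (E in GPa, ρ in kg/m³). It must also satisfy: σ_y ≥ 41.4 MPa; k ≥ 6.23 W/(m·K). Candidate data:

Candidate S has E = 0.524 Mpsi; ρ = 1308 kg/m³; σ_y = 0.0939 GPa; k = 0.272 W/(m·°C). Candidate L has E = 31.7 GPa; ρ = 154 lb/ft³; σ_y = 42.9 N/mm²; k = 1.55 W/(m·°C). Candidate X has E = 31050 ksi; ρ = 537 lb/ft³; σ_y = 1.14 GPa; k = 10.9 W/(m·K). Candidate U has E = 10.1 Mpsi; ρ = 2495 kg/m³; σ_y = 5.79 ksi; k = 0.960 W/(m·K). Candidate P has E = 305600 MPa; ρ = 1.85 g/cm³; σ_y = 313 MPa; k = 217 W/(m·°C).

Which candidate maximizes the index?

candidate P

Screen on constraints: σ_y ≥ 41.4 MPa; k ≥ 6.23 W/(m·K). Survivors: candidate X, candidate P.
Putting every candidate on a common basis:
  candidate X: E = 214.1 GPa, ρ = 8602 kg/m³
  candidate P: E = 305.6 GPa, ρ = 1850 kg/m³
  candidate P: M = 3.64×10⁻³
  candidate X: M = 0.695×10⁻³
Candidate P ranks first.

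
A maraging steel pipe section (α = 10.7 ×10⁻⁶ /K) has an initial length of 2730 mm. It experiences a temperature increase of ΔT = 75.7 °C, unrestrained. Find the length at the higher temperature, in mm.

2732.2 mm

ΔL = α·L₀·ΔT = 10.7×10⁻⁶ × 2730 mm × 75.70 K = 2.21 mm.
L = L₀ + ΔL = 2730 + 2.21 = 2732.2 mm.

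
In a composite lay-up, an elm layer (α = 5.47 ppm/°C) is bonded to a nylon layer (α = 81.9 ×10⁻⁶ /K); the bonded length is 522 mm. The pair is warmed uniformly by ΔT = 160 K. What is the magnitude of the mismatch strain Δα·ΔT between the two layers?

Δα = |5.47 − 81.9|×10⁻⁶/K = 76.4×10⁻⁶/K.
Mismatch strain = Δα·ΔT = 76.4×10⁻⁶ × 160.0 = 0.0122.

0.0122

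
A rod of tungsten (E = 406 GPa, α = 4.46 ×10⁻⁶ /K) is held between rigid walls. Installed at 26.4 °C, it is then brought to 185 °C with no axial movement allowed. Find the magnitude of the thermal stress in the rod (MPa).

287 MPa

ΔT = 158.6 K. Constrained thermal stress σ = E·α·ΔT = 406.0×10³ MPa × 4.46×10⁻⁶ × 158.6 = 287 MPa (compressive).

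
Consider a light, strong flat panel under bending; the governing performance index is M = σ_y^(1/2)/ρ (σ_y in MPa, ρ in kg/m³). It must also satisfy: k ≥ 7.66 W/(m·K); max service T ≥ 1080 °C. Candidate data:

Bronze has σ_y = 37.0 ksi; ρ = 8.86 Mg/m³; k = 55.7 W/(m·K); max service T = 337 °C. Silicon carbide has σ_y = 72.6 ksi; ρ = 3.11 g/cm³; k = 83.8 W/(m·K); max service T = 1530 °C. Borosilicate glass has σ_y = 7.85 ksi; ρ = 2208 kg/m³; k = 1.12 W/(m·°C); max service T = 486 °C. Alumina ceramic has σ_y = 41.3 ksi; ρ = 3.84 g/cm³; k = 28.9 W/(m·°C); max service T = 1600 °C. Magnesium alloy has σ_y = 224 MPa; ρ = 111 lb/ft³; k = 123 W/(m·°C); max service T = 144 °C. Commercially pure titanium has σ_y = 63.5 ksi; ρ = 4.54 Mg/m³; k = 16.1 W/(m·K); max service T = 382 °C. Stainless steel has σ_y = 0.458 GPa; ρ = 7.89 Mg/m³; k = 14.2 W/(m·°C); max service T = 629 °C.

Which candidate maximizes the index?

Screen on constraints: k ≥ 7.66 W/(m·K); max service T ≥ 1080 °C. Survivors: silicon carbide, alumina ceramic.
After converting to SI:
  silicon carbide: σ_y = 500.6 MPa, ρ = 3110 kg/m³
  alumina ceramic: σ_y = 284.8 MPa, ρ = 3840 kg/m³
  silicon carbide: M = 7.19×10⁻³
  alumina ceramic: M = 4.39×10⁻³
The maximum is for silicon carbide.

silicon carbide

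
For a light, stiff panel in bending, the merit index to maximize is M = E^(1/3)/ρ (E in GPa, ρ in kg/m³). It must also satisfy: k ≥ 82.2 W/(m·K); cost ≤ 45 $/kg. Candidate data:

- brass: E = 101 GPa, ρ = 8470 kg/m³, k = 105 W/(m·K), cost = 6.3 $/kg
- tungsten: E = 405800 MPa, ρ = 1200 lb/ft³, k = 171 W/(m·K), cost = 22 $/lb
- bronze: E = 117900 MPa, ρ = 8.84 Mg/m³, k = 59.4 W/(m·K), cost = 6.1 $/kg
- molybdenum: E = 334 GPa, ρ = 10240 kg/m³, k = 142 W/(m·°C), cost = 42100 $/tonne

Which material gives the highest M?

molybdenum

Screen on constraints: k ≥ 82.2 W/(m·K); cost ≤ 45 $/kg. Survivors: brass, molybdenum.
Normalizing units and computing the index:
  brass: E = 101.0 GPa, ρ = 8470 kg/m³
  molybdenum: E = 334.0 GPa, ρ = 10240 kg/m³
  molybdenum: M = 0.678×10⁻³
  brass: M = 0.550×10⁻³
The maximum is for molybdenum.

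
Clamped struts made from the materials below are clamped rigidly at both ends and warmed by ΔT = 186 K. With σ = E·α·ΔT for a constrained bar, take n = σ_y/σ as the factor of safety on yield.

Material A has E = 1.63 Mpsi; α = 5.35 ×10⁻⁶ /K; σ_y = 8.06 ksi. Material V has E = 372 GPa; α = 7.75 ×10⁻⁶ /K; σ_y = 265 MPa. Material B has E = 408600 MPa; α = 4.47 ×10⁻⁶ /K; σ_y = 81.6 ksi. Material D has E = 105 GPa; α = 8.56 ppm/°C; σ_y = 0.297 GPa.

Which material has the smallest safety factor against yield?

material V

In consistent units (E in GPa, α in ×10⁻⁶/K, σ_y in MPa):
  material A: E = 11.24, α = 5.35, σ_y = 55.57 → σ = 11.2 MPa, n = 4.97
  material V: E = 372.0, α = 7.75, σ_y = 265.0 → σ = 536 MPa, n = 0.494
  material B: E = 408.6, α = 4.47, σ_y = 562.6 → σ = 340 MPa, n = 1.66
  material D: E = 105.0, α = 8.56, σ_y = 297.0 → σ = 167 MPa, n = 1.78
Smallest n: material V with n = 0.494.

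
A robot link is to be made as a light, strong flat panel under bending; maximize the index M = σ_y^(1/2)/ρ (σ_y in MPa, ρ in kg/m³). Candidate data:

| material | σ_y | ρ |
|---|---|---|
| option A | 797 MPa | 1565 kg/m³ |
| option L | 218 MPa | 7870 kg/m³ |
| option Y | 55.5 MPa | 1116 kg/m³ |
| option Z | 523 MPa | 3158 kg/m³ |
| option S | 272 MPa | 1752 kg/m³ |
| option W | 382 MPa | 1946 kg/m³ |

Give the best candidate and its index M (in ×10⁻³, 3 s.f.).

option A, M = 18.0×10⁻³

Per-candidate index values:
  option A: M = 18.0×10⁻³
  option W: M = 10.0×10⁻³
  option S: M = 9.41×10⁻³
  option Z: M = 7.24×10⁻³
  option Y: M = 6.68×10⁻³
  option L: M = 1.88×10⁻³
Option A has the largest M.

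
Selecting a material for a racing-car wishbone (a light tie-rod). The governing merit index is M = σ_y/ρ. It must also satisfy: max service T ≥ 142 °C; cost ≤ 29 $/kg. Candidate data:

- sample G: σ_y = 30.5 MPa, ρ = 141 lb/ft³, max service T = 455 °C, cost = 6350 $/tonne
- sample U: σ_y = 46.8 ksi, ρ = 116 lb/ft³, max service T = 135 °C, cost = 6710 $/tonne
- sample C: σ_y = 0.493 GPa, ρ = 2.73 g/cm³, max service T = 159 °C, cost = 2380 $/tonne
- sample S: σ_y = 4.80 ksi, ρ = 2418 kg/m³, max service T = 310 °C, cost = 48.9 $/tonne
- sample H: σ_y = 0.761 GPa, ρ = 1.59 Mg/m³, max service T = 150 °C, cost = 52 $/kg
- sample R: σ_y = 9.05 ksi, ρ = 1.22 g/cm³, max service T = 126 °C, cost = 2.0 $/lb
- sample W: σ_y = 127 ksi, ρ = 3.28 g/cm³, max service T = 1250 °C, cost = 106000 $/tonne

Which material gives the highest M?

Screen on constraints: max service T ≥ 142 °C; cost ≤ 29 $/kg. Survivors: sample G, sample C, sample S.
Convert each candidate to consistent units, then evaluate M:
  sample G: σ_y = 30.50 MPa, ρ = 2259 kg/m³
  sample C: σ_y = 493.0 MPa, ρ = 2730 kg/m³
  sample S: σ_y = 33.09 MPa, ρ = 2418 kg/m³
  sample C: M = 181 kN·m/kg
  sample S: M = 13.7 kN·m/kg
  sample G: M = 13.5 kN·m/kg
Highest index: sample C.

sample C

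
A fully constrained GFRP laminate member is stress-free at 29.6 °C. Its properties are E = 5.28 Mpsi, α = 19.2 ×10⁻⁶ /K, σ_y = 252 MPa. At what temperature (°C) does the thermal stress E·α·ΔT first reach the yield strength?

E = 5.28 Mpsi = 36.40 GPa.
E·α·ΔT = 252.0 MPa ⇒ ΔT = 252.0 / (36.40×10³ × 19.2×10⁻⁶) = 360.5 K.
T = 29.6 + 360.5 = 390.1 °C.

390 °C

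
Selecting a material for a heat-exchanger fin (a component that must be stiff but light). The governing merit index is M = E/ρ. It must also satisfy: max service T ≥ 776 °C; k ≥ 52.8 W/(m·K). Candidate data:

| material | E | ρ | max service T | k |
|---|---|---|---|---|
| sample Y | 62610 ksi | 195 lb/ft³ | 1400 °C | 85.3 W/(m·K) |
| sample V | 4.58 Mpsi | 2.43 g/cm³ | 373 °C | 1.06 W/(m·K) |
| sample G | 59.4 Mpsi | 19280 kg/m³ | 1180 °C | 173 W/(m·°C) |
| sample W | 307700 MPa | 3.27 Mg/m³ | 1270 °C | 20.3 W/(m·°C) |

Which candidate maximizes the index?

sample Y

Screen on constraints: max service T ≥ 776 °C; k ≥ 52.8 W/(m·K). Survivors: sample Y, sample G.
Putting every candidate on a common basis:
  sample Y: E = 431.7 GPa, ρ = 3124 kg/m³
  sample G: E = 409.5 GPa, ρ = 19280 kg/m³
  sample Y: M = 138 MN·m/kg
  sample G: M = 21.2 MN·m/kg
Sample Y has the largest M.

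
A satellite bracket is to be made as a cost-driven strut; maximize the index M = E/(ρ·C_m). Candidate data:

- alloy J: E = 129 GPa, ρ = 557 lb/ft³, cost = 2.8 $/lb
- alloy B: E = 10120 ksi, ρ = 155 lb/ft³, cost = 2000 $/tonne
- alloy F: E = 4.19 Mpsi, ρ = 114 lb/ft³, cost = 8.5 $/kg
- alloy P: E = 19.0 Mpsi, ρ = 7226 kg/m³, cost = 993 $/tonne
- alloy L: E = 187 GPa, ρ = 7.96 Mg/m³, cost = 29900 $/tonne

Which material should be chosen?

alloy P

In SI units:
  alloy J: E = 129.0 GPa, ρ = 8922 kg/m³, cost = 6.173 $/kg
  alloy B: E = 69.77 GPa, ρ = 2483 kg/m³, cost = 2.000 $/kg
  alloy F: E = 28.89 GPa, ρ = 1826 kg/m³, cost = 8.500 $/kg
  alloy P: E = 131.0 GPa, ρ = 7226 kg/m³, cost = 0.9930 $/kg
  alloy L: E = 187.0 GPa, ρ = 7960 kg/m³, cost = 29.90 $/kg
  alloy P: M = 18.3 MN·m per $
  alloy B: M = 14.1 MN·m per $
  alloy J: M = 2.34 MN·m per $
  alloy F: M = 1.86 MN·m per $
  alloy L: M = 0.786 MN·m per $
Alloy P has the largest M.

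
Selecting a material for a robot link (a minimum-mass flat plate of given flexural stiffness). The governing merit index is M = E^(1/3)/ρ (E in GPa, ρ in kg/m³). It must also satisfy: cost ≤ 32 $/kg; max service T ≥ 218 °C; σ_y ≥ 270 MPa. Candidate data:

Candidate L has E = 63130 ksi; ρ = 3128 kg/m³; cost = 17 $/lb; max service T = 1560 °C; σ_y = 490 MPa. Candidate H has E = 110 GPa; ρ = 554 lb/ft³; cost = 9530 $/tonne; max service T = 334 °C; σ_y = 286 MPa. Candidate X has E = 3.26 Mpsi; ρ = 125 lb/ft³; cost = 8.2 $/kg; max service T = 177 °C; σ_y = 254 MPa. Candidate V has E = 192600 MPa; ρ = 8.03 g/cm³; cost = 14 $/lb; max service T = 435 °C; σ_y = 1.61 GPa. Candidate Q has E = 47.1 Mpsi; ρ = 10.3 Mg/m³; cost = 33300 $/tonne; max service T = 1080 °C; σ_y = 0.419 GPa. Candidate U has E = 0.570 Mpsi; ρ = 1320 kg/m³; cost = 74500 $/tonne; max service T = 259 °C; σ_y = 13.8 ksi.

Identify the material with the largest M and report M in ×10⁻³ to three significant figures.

candidate V, M = 0.719×10⁻³

Screen on constraints: cost ≤ 32 $/kg; max service T ≥ 218 °C; σ_y ≥ 270 MPa. Survivors: candidate H, candidate V.
In SI units:
  candidate H: E = 110.0 GPa, ρ = 8874 kg/m³
  candidate V: E = 192.6 GPa, ρ = 8030 kg/m³
  candidate V: M = 0.719×10⁻³
  candidate H: M = 0.540×10⁻³
Candidate V ranks first.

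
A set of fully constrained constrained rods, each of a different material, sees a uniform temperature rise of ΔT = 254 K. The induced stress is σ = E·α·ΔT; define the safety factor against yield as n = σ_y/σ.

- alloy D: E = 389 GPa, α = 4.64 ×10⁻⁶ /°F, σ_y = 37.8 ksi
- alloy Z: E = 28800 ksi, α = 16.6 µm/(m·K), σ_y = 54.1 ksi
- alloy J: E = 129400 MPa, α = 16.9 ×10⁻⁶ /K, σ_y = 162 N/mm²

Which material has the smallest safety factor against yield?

Converting E to GPa, α to ×10⁻⁶/K, σ_y to MPa, then σ and n for each:
  alloy D: E = 389.0, α = 8.35, σ_y = 260.6 → σ = 825 MPa, n = 0.316
  alloy Z: E = 198.6, α = 16.6, σ_y = 373.0 → σ = 837 MPa, n = 0.446
  alloy J: E = 129.4, α = 16.9, σ_y = 162.0 → σ = 555 MPa, n = 0.292
Smallest n: alloy J with n = 0.292.

alloy J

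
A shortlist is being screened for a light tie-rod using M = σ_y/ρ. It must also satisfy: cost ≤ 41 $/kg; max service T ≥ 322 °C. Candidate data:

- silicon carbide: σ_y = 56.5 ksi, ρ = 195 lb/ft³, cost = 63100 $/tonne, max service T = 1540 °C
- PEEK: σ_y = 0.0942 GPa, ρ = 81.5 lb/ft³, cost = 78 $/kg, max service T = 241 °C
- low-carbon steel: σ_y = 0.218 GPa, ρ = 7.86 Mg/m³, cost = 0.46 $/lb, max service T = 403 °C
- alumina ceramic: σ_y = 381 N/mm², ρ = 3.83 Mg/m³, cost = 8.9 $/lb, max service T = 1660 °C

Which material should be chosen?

Screen on constraints: cost ≤ 41 $/kg; max service T ≥ 322 °C. Survivors: low-carbon steel, alumina ceramic.
After converting to SI:
  low-carbon steel: σ_y = 218.0 MPa, ρ = 7860 kg/m³
  alumina ceramic: σ_y = 381.0 MPa, ρ = 3830 kg/m³
  alumina ceramic: M = 99.5 kN·m/kg
  low-carbon steel: M = 27.7 kN·m/kg
Alumina ceramic ranks first.

alumina ceramic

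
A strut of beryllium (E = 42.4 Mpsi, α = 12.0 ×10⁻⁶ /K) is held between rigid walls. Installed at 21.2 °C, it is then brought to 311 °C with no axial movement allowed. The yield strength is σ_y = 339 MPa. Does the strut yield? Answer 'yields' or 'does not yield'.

E = 42.4 Mpsi = 292.3 GPa.
ΔT = 289.8 K. Constrained thermal stress σ = E·α·ΔT = 292.3×10³ MPa × 12.0×10⁻⁶ × 289.8 = 1020 MPa (compressive).
Compare to σ_y = 339 MPa: σ ≥ σ_y, so it yields.

yields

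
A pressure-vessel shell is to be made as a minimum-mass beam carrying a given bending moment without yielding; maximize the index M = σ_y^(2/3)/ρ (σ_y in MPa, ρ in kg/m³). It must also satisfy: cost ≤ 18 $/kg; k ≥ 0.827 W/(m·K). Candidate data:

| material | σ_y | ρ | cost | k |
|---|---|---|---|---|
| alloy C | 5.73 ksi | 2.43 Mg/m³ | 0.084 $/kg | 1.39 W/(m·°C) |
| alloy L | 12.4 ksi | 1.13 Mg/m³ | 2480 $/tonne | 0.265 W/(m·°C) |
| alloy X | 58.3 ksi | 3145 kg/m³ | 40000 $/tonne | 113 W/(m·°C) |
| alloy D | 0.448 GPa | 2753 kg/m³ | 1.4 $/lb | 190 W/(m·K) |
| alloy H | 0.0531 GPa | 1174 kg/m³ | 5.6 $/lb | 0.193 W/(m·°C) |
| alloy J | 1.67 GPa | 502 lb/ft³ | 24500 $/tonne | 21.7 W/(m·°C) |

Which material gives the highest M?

alloy D

Screen on constraints: cost ≤ 18 $/kg; k ≥ 0.827 W/(m·K). Survivors: alloy C, alloy D.
Putting every candidate on a common basis:
  alloy C: σ_y = 39.51 MPa, ρ = 2430 kg/m³
  alloy D: σ_y = 448.0 MPa, ρ = 2753 kg/m³
  alloy D: M = 21.3×10⁻³
  alloy C: M = 4.77×10⁻³
Alloy D ranks first.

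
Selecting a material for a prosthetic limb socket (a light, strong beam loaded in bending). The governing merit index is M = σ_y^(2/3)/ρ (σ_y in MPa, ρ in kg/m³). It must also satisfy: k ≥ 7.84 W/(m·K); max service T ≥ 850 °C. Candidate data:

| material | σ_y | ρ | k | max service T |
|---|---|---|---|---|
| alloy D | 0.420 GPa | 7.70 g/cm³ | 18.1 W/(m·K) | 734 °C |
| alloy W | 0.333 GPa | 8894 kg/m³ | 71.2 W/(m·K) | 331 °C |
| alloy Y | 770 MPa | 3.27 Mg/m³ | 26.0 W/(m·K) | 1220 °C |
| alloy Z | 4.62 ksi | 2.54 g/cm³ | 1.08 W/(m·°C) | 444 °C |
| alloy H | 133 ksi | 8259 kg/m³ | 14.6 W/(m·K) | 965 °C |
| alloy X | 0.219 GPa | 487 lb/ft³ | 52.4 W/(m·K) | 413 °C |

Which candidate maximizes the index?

Screen on constraints: k ≥ 7.84 W/(m·K); max service T ≥ 850 °C. Survivors: alloy Y, alloy H.
Normalizing units and computing the index:
  alloy Y: σ_y = 770.0 MPa, ρ = 3270 kg/m³
  alloy H: σ_y = 917.0 MPa, ρ = 8259 kg/m³
  alloy Y: M = 25.7×10⁻³
  alloy H: M = 11.4×10⁻³
The maximum is for alloy Y.

alloy Y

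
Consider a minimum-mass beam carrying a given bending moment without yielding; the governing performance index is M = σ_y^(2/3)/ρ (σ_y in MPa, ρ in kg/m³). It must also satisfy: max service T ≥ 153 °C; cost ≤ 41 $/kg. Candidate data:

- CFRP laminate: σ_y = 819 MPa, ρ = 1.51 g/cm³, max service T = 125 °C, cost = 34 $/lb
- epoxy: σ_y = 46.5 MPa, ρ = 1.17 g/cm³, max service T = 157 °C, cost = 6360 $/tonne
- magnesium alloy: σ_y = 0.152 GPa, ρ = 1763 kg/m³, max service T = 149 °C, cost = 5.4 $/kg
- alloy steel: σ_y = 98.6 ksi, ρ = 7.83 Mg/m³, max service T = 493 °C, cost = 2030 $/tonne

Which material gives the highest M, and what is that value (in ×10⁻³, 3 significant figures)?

epoxy, M = 11.1×10⁻³

Screen on constraints: max service T ≥ 153 °C; cost ≤ 41 $/kg. Survivors: epoxy, alloy steel.
In SI units:
  epoxy: σ_y = 46.50 MPa, ρ = 1170 kg/m³
  alloy steel: σ_y = 679.8 MPa, ρ = 7830 kg/m³
  epoxy: M = 11.1×10⁻³
  alloy steel: M = 9.87×10⁻³
Epoxy has the largest M.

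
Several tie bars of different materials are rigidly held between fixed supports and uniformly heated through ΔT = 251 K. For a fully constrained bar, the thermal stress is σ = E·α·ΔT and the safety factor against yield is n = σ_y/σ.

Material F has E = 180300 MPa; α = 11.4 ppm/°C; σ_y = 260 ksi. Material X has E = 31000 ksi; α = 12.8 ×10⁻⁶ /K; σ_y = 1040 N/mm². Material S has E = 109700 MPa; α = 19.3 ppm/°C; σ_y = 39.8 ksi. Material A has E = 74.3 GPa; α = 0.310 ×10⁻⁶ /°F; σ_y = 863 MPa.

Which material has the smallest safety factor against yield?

With everything in SI (GPa, ×10⁻⁶/K, MPa):
  material F: E = 180.3, α = 11.4, σ_y = 1793 → σ = 516 MPa, n = 3.47
  material X: E = 213.7, α = 12.8, σ_y = 1040 → σ = 687 MPa, n = 1.51
  material S: E = 109.7, α = 19.3, σ_y = 274.4 → σ = 531 MPa, n = 0.516
  material A: E = 74.30, α = 0.558, σ_y = 863.0 → σ = 10.4 MPa, n = 82.9
Material S has the lowest safety factor, n = 0.516.

material S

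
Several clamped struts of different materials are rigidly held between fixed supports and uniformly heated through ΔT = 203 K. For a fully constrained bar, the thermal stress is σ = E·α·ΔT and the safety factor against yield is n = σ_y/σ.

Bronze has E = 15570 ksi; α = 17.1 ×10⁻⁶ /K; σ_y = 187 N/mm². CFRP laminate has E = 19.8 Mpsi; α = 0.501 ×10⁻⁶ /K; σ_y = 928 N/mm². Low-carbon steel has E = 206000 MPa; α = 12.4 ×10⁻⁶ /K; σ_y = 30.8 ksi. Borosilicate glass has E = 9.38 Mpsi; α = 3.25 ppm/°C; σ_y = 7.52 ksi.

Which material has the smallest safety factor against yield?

low-carbon steel

With everything in SI (GPa, ×10⁻⁶/K, MPa):
  bronze: E = 107.4, α = 17.1, σ_y = 187.0 → σ = 373 MPa, n = 0.502
  CFRP laminate: E = 136.5, α = 0.501, σ_y = 928.0 → σ = 13.9 MPa, n = 66.8
  low-carbon steel: E = 206.0, α = 12.4, σ_y = 212.4 → σ = 519 MPa, n = 0.410
  borosilicate glass: E = 64.67, α = 3.25, σ_y = 51.85 → σ = 42.7 MPa, n = 1.22
Low-carbon steel has the lowest safety factor, n = 0.410.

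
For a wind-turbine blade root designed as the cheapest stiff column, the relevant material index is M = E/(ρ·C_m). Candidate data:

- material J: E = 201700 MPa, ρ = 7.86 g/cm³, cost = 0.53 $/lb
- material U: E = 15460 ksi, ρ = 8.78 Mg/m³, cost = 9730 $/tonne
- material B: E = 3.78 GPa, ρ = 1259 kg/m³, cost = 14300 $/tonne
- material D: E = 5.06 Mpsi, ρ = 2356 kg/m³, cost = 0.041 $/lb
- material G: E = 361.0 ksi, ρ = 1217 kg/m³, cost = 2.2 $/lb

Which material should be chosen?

In SI units:
  material J: E = 201.7 GPa, ρ = 7860 kg/m³, cost = 1.168 $/kg
  material U: E = 106.6 GPa, ρ = 8780 kg/m³, cost = 9.730 $/kg
  material B: E = 3.780 GPa, ρ = 1259 kg/m³, cost = 14.30 $/kg
  material D: E = 34.89 GPa, ρ = 2356 kg/m³, cost = 0.09039 $/kg
  material G: E = 2.489 GPa, ρ = 1217 kg/m³, cost = 4.850 $/kg
  material D: M = 164 MN·m per $
  material J: M = 22.0 MN·m per $
  material U: M = 1.25 MN·m per $
  material G: M = 0.422 MN·m per $
  material B: M = 0.210 MN·m per $
Highest index: material D.

material D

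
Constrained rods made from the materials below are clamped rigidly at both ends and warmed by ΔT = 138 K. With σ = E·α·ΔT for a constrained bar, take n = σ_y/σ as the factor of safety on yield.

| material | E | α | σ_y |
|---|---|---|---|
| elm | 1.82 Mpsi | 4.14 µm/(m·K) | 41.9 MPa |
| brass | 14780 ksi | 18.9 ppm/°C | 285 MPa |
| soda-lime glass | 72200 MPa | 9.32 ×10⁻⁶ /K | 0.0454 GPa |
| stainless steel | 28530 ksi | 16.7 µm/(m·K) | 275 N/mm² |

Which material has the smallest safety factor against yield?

soda-lime glass

In consistent units (E in GPa, α in ×10⁻⁶/K, σ_y in MPa):
  elm: E = 12.55, α = 4.14, σ_y = 41.90 → σ = 7.17 MPa, n = 5.84
  brass: E = 101.9, α = 18.9, σ_y = 285.0 → σ = 266 MPa, n = 1.07
  soda-lime glass: E = 72.20, α = 9.32, σ_y = 45.40 → σ = 92.9 MPa, n = 0.489
  stainless steel: E = 196.7, α = 16.7, σ_y = 275.0 → σ = 453 MPa, n = 0.607
Soda-lime glass has the lowest safety factor, n = 0.489.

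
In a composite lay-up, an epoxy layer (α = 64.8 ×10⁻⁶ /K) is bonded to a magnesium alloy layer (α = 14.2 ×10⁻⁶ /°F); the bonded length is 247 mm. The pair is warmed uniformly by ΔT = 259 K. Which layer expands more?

magnesium alloy: α = 14.2×10⁻⁶/°F × 9/5 = 25.6×10⁻⁶/K.
α(epoxy) = 64.8×10⁻⁶/K vs α(magnesium alloy) = 25.6×10⁻⁶/K.
Higher α expands more for the same ΔT: epoxy.

epoxy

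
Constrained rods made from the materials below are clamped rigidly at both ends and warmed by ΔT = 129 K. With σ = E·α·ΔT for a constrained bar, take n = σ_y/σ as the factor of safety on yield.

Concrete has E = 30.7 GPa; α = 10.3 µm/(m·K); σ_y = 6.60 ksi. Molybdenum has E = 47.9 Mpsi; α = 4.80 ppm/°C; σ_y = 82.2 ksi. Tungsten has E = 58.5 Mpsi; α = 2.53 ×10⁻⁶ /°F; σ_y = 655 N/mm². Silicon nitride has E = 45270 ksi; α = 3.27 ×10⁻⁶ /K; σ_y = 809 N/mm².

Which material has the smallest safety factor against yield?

Per material, after unit conversion:
  concrete: E = 30.70, α = 10.3, σ_y = 45.51 → σ = 40.8 MPa, n = 1.12
  molybdenum: E = 330.3, α = 4.80, σ_y = 566.7 → σ = 204 MPa, n = 2.77
  tungsten: E = 403.3, α = 4.55, σ_y = 655.0 → σ = 237 MPa, n = 2.76
  silicon nitride: E = 312.1, α = 3.27, σ_y = 809.0 → σ = 132 MPa, n = 6.14
Smallest n: concrete with n = 1.12.

concrete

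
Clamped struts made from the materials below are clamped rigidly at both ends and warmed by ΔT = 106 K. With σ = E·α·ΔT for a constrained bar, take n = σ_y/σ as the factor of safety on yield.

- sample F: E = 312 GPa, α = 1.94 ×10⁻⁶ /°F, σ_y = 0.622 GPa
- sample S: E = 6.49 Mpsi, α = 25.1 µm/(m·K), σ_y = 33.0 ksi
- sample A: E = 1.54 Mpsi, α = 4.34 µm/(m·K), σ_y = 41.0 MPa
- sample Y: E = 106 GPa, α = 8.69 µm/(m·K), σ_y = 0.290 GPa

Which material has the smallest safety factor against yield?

sample S

In consistent units (E in GPa, α in ×10⁻⁶/K, σ_y in MPa):
  sample F: E = 312.0, α = 3.49, σ_y = 622.0 → σ = 115 MPa, n = 5.39
  sample S: E = 44.75, α = 25.1, σ_y = 227.5 → σ = 119 MPa, n = 1.91
  sample A: E = 10.62, α = 4.34, σ_y = 41.00 → σ = 4.88 MPa, n = 8.39
  sample Y: E = 106.0, α = 8.69, σ_y = 290.0 → σ = 97.6 MPa, n = 2.97
The minimum is sample S at n = 1.91.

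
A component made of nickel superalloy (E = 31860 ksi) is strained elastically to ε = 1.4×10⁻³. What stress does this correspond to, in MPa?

E = 31860 ksi = 219.7 GPa.
σ = E·ε = 219700 MPa × 1.4×10⁻³ = 308 MPa.

308 MPa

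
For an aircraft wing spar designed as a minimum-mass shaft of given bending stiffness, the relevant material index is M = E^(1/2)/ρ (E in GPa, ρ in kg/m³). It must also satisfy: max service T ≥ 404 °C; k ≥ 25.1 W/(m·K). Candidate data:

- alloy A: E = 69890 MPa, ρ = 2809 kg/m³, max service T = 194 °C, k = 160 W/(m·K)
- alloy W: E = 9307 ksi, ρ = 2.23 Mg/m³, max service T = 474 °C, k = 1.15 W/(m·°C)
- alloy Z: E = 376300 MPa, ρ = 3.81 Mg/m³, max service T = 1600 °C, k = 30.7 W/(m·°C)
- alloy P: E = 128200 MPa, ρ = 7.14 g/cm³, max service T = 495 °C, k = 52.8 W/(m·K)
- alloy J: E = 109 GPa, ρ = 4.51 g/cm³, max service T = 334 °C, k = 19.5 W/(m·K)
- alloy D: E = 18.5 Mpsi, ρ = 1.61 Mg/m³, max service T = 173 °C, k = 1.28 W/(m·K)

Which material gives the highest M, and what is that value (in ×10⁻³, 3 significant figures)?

alloy Z, M = 5.09×10⁻³

Screen on constraints: max service T ≥ 404 °C; k ≥ 25.1 W/(m·K). Survivors: alloy Z, alloy P.
In SI units:
  alloy Z: E = 376.3 GPa, ρ = 3810 kg/m³
  alloy P: E = 128.2 GPa, ρ = 7140 kg/m³
  alloy Z: M = 5.09×10⁻³
  alloy P: M = 1.59×10⁻³
Alloy Z has the largest M.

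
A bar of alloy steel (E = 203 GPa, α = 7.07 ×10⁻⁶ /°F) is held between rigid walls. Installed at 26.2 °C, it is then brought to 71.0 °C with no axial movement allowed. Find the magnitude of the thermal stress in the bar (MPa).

α = 7.07×10⁻⁶/°F × 9/5 = 12.7×10⁻⁶/K.
ΔT = 44.80 K. Constrained thermal stress σ = E·α·ΔT = 203.0×10³ MPa × 12.7×10⁻⁶ × 44.80 = 116 MPa (compressive).

116 MPa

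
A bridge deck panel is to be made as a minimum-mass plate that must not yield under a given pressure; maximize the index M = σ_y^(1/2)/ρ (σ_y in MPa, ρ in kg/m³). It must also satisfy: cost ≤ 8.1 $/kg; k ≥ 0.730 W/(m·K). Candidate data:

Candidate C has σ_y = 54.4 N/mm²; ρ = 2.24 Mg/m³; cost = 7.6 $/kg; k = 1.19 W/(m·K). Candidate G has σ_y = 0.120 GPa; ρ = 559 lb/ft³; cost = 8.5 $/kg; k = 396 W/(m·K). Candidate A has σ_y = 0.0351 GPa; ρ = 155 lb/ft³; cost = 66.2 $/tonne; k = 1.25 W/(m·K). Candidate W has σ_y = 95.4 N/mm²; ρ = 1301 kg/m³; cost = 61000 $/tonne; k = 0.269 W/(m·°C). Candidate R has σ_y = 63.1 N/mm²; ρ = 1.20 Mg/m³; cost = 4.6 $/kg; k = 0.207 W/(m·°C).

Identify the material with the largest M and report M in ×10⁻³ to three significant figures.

Screen on constraints: cost ≤ 8.1 $/kg; k ≥ 0.730 W/(m·K). Survivors: candidate C, candidate A.
Normalizing units and computing the index:
  candidate C: σ_y = 54.40 MPa, ρ = 2240 kg/m³
  candidate A: σ_y = 35.10 MPa, ρ = 2483 kg/m³
  candidate C: M = 3.29×10⁻³
  candidate A: M = 2.39×10⁻³
Candidate C ranks first.

candidate C, M = 3.29×10⁻³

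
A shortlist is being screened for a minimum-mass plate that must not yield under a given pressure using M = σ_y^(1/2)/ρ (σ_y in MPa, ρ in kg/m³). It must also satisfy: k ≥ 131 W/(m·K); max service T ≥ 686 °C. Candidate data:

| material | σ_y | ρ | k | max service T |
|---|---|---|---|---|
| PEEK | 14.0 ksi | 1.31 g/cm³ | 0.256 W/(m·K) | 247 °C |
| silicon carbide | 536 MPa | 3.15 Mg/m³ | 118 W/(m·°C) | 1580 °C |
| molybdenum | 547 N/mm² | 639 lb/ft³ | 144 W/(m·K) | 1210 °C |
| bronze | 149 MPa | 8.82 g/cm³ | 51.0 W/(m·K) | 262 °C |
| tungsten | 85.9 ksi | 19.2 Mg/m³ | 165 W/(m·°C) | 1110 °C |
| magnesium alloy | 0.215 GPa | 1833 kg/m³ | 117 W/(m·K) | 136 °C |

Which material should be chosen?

Screen on constraints: k ≥ 131 W/(m·K); max service T ≥ 686 °C. Survivors: molybdenum, tungsten.
Convert each candidate to consistent units, then evaluate M:
  molybdenum: σ_y = 547.0 MPa, ρ = 10240 kg/m³
  tungsten: σ_y = 592.3 MPa, ρ = 19200 kg/m³
  molybdenum: M = 2.28×10⁻³
  tungsten: M = 1.27×10⁻³
The maximum is for molybdenum.

molybdenum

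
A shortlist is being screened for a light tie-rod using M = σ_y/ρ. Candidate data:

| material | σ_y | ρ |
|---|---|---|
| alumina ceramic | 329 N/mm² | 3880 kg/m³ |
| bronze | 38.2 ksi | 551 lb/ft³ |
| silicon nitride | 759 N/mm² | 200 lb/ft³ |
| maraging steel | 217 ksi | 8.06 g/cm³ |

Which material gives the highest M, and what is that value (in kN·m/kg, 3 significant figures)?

silicon nitride, M = 237 kN·m/kg

Normalizing units and computing the index:
  alumina ceramic: σ_y = 329.0 MPa, ρ = 3880 kg/m³
  bronze: σ_y = 263.4 MPa, ρ = 8826 kg/m³
  silicon nitride: σ_y = 759.0 MPa, ρ = 3204 kg/m³
  maraging steel: σ_y = 1496 MPa, ρ = 8060 kg/m³
  silicon nitride: M = 237 kN·m/kg
  maraging steel: M = 186 kN·m/kg
  alumina ceramic: M = 84.8 kN·m/kg
  bronze: M = 29.8 kN·m/kg
Silicon nitride has the largest M.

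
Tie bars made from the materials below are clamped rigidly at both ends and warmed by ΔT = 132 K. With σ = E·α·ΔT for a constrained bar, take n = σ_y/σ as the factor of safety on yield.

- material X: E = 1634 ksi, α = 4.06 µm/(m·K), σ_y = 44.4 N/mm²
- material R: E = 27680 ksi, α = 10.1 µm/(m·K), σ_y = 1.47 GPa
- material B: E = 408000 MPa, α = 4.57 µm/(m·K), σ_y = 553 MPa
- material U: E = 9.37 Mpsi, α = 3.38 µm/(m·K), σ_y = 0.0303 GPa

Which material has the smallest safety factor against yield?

With everything in SI (GPa, ×10⁻⁶/K, MPa):
  material X: E = 11.27, α = 4.06, σ_y = 44.40 → σ = 6.04 MPa, n = 7.35
  material R: E = 190.8, α = 10.1, σ_y = 1470 → σ = 254 MPa, n = 5.78
  material B: E = 408.0, α = 4.57, σ_y = 553.0 → σ = 246 MPa, n = 2.25
  material U: E = 64.60, α = 3.38, σ_y = 30.30 → σ = 28.8 MPa, n = 1.05
Smallest n: material U with n = 1.05.

material U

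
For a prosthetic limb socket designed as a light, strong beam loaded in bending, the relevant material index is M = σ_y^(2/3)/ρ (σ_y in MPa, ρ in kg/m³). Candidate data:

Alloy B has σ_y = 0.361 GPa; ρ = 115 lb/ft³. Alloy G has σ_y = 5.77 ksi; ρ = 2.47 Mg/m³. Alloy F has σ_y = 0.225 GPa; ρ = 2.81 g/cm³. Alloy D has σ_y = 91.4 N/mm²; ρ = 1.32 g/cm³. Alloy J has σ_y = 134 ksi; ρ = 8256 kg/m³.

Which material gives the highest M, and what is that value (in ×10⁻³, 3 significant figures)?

Putting every candidate on a common basis:
  alloy B: σ_y = 361.0 MPa, ρ = 1842 kg/m³
  alloy G: σ_y = 39.78 MPa, ρ = 2470 kg/m³
  alloy F: σ_y = 225.0 MPa, ρ = 2810 kg/m³
  alloy D: σ_y = 91.40 MPa, ρ = 1320 kg/m³
  alloy J: σ_y = 923.9 MPa, ρ = 8256 kg/m³
  alloy B: M = 27.5×10⁻³
  alloy D: M = 15.4×10⁻³
  alloy F: M = 13.2×10⁻³
  alloy J: M = 11.5×10⁻³
  alloy G: M = 4.72×10⁻³
Alloy B ranks first.

alloy B, M = 27.5×10⁻³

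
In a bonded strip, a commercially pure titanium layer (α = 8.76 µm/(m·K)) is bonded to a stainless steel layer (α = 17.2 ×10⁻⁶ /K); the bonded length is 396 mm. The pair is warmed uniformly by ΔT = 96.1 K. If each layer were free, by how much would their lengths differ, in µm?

Δα = |8.76 − 17.2|×10⁻⁶/K = 8.44×10⁻⁶/K.
ΔL_mismatch = Δα·L·ΔT = 8.44×10⁻⁶ × 396.0 mm × 96.1 K = 321 µm.

321 µm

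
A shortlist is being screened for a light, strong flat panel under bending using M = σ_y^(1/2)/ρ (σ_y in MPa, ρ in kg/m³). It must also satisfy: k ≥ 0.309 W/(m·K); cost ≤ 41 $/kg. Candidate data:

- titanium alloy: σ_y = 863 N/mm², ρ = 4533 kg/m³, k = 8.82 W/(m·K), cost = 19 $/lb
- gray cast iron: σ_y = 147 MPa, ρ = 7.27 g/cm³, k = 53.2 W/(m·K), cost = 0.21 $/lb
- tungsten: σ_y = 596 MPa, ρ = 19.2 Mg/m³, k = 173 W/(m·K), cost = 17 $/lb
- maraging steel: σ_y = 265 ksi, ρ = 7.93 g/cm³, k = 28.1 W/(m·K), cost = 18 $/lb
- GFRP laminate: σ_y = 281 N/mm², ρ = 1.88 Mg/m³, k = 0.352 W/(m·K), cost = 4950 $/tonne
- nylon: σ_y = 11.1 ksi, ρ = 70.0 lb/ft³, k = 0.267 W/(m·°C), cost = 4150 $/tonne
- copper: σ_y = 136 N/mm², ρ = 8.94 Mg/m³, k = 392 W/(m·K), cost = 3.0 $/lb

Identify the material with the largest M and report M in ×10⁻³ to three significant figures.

GFRP laminate, M = 8.92×10⁻³

Screen on constraints: k ≥ 0.309 W/(m·K); cost ≤ 41 $/kg. Survivors: gray cast iron, tungsten, maraging steel, GFRP laminate, copper.
Putting every candidate on a common basis:
  gray cast iron: σ_y = 147.0 MPa, ρ = 7270 kg/m³
  tungsten: σ_y = 596.0 MPa, ρ = 19200 kg/m³
  maraging steel: σ_y = 1827 MPa, ρ = 7930 kg/m³
  GFRP laminate: σ_y = 281.0 MPa, ρ = 1880 kg/m³
  copper: σ_y = 136.0 MPa, ρ = 8940 kg/m³
  GFRP laminate: M = 8.92×10⁻³
  maraging steel: M = 5.39×10⁻³
  gray cast iron: M = 1.67×10⁻³
  copper: M = 1.30×10⁻³
  tungsten: M = 1.27×10⁻³
Highest index: GFRP laminate.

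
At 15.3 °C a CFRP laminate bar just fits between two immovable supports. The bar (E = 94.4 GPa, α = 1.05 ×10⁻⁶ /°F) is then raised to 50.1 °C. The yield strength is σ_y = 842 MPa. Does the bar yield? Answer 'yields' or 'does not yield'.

α = 1.05×10⁻⁶/°F × 9/5 = 1.89×10⁻⁶/K.
ΔT = 34.80 K. Constrained thermal stress σ = E·α·ΔT = 94.40×10³ MPa × 1.89×10⁻⁶ × 34.80 = 6.21 MPa (compressive).
Compare to σ_y = 842 MPa: σ < σ_y, so it does not yield.

does not yield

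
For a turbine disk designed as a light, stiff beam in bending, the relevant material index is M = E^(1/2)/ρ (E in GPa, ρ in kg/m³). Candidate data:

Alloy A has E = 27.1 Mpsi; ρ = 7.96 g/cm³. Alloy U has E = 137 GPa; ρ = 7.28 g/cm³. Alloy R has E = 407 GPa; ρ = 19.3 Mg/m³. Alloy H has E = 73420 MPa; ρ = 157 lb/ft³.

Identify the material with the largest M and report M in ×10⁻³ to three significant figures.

alloy H, M = 3.41×10⁻³

In SI units:
  alloy A: E = 186.8 GPa, ρ = 7960 kg/m³
  alloy U: E = 137.0 GPa, ρ = 7280 kg/m³
  alloy R: E = 407.0 GPa, ρ = 19300 kg/m³
  alloy H: E = 73.42 GPa, ρ = 2515 kg/m³
  alloy H: M = 3.41×10⁻³
  alloy A: M = 1.72×10⁻³
  alloy U: M = 1.61×10⁻³
  alloy R: M = 1.05×10⁻³
Highest index: alloy H.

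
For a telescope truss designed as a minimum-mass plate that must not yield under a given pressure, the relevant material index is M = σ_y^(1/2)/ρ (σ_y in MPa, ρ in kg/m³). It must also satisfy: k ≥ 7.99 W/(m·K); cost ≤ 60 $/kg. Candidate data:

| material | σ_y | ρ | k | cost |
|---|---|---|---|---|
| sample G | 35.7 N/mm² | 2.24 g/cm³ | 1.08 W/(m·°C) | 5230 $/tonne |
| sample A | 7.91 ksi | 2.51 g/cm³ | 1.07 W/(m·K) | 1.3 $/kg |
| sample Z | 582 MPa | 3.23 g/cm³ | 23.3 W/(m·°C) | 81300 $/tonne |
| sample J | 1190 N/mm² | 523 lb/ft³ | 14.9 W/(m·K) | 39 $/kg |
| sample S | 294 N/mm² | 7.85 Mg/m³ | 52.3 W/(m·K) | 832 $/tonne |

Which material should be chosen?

sample J

Screen on constraints: k ≥ 7.99 W/(m·K); cost ≤ 60 $/kg. Survivors: sample J, sample S.
Normalizing units and computing the index:
  sample J: σ_y = 1190 MPa, ρ = 8378 kg/m³
  sample S: σ_y = 294.0 MPa, ρ = 7850 kg/m³
  sample J: M = 4.12×10⁻³
  sample S: M = 2.18×10⁻³
Highest index: sample J.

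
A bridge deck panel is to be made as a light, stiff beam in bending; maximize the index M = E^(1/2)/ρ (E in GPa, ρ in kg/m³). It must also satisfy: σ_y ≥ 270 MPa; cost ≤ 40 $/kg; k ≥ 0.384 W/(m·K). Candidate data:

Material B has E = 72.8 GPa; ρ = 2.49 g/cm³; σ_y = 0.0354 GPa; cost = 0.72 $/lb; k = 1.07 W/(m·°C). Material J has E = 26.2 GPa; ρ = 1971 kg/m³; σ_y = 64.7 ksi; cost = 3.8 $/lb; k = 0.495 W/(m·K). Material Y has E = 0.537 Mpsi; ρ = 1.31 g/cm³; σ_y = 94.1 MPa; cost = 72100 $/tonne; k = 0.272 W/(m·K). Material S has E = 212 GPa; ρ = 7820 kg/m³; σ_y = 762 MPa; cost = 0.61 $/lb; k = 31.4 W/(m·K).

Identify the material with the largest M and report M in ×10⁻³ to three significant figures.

material J, M = 2.60×10⁻³

Screen on constraints: σ_y ≥ 270 MPa; cost ≤ 40 $/kg; k ≥ 0.384 W/(m·K). Survivors: material J, material S.
In SI units:
  material J: E = 26.20 GPa, ρ = 1971 kg/m³
  material S: E = 212.0 GPa, ρ = 7820 kg/m³
  material J: M = 2.60×10⁻³
  material S: M = 1.86×10⁻³
Material J has the largest M.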